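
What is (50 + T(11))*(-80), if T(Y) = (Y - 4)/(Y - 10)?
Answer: -4560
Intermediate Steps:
T(Y) = (-4 + Y)/(-10 + Y)
(50 + T(11))*(-80) = (50 + (-4 + 11)/(-10 + 11))*(-80) = (50 + 7/1)*(-80) = (50 + 1*7)*(-80) = (50 + 7)*(-80) = 57*(-80) = -4560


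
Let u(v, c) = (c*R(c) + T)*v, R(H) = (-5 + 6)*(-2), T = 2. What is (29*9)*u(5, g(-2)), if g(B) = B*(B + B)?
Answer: -18270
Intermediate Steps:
g(B) = 2*B² (g(B) = B*(2*B) = 2*B²)
R(H) = -2 (R(H) = 1*(-2) = -2)
u(v, c) = v*(2 - 2*c) (u(v, c) = (c*(-2) + 2)*v = (-2*c + 2)*v = (2 - 2*c)*v = v*(2 - 2*c))
(29*9)*u(5, g(-2)) = (29*9)*(2*5*(1 - 2*(-2)²)) = 261*(2*5*(1 - 2*4)) = 261*(2*5*(1 - 1*8)) = 261*(2*5*(1 - 8)) = 261*(2*5*(-7)) = 261*(-70) = -18270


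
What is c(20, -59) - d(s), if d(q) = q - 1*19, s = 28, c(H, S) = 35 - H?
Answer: 6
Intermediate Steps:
d(q) = -19 + q (d(q) = q - 19 = -19 + q)
c(20, -59) - d(s) = (35 - 1*20) - (-19 + 28) = (35 - 20) - 1*9 = 15 - 9 = 6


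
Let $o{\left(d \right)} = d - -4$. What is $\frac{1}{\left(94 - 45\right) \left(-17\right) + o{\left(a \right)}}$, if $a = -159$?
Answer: $- \frac{1}{988} \approx -0.0010121$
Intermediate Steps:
$o{\left(d \right)} = 4 + d$ ($o{\left(d \right)} = d + 4 = 4 + d$)
$\frac{1}{\left(94 - 45\right) \left(-17\right) + o{\left(a \right)}} = \frac{1}{\left(94 - 45\right) \left(-17\right) + \left(4 - 159\right)} = \frac{1}{49 \left(-17\right) - 155} = \frac{1}{-833 - 155} = \frac{1}{-988} = - \frac{1}{988}$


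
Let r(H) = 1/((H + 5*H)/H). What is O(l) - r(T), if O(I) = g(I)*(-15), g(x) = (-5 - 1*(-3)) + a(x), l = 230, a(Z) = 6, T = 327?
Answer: -361/6 ≈ -60.167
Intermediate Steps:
g(x) = 4 (g(x) = (-5 - 1*(-3)) + 6 = (-5 + 3) + 6 = -2 + 6 = 4)
O(I) = -60 (O(I) = 4*(-15) = -60)
r(H) = ⅙ (r(H) = 1/((6*H)/H) = 1/6 = ⅙)
O(l) - r(T) = -60 - 1*⅙ = -60 - ⅙ = -361/6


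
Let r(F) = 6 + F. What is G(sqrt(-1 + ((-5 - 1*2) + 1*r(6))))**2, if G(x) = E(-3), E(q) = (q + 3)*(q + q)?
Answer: 0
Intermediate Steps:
E(q) = 2*q*(3 + q) (E(q) = (3 + q)*(2*q) = 2*q*(3 + q))
G(x) = 0 (G(x) = 2*(-3)*(3 - 3) = 2*(-3)*0 = 0)
G(sqrt(-1 + ((-5 - 1*2) + 1*r(6))))**2 = 0**2 = 0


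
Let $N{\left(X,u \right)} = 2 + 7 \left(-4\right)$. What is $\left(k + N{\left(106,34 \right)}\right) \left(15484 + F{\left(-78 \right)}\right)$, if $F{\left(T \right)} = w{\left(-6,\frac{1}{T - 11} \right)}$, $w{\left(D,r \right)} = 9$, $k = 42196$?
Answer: $653339810$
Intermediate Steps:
$N{\left(X,u \right)} = -26$ ($N{\left(X,u \right)} = 2 - 28 = -26$)
$F{\left(T \right)} = 9$
$\left(k + N{\left(106,34 \right)}\right) \left(15484 + F{\left(-78 \right)}\right) = \left(42196 - 26\right) \left(15484 + 9\right) = 42170 \cdot 15493 = 653339810$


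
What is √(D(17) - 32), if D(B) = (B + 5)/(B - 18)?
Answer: 3*I*√6 ≈ 7.3485*I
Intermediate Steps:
D(B) = (5 + B)/(-18 + B)
√(D(17) - 32) = √((5 + 17)/(-18 + 17) - 32) = √(22/(-1) - 32) = √(-1*22 - 32) = √(-22 - 32) = √(-54) = 3*I*√6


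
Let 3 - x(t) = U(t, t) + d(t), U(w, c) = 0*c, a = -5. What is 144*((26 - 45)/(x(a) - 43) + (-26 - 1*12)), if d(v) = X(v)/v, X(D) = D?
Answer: -221616/41 ≈ -5405.3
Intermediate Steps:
U(w, c) = 0
d(v) = 1 (d(v) = v/v = 1)
x(t) = 2 (x(t) = 3 - (0 + 1) = 3 - 1*1 = 3 - 1 = 2)
144*((26 - 45)/(x(a) - 43) + (-26 - 1*12)) = 144*((26 - 45)/(2 - 43) + (-26 - 1*12)) = 144*(-19/(-41) + (-26 - 12)) = 144*(-19*(-1/41) - 38) = 144*(19/41 - 38) = 144*(-1539/41) = -221616/41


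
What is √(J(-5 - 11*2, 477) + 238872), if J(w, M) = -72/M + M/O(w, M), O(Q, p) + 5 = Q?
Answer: 2065*√10070/424 ≈ 488.73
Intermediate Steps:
O(Q, p) = -5 + Q
J(w, M) = -72/M + M/(-5 + w)
√(J(-5 - 11*2, 477) + 238872) = √((-72/477 + 477/(-5 + (-5 - 11*2))) + 238872) = √((-72*1/477 + 477/(-5 + (-5 - 22))) + 238872) = √((-8/53 + 477/(-5 - 27)) + 238872) = √((-8/53 + 477/(-32)) + 238872) = √((-8/53 + 477*(-1/32)) + 238872) = √((-8/53 - 477/32) + 238872) = √(-25537/1696 + 238872) = √(405101375/1696) = 2065*√10070/424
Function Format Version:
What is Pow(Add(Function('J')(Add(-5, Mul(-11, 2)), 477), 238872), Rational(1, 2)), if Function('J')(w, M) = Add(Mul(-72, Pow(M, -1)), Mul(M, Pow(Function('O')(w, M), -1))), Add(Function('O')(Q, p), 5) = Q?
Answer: Mul(Rational(2065, 424), Pow(10070, Rational(1, 2))) ≈ 488.73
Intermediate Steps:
Function('O')(Q, p) = Add(-5, Q)
Function('J')(w, M) = Add(Mul(-72, Pow(M, -1)), Mul(M, Pow(Add(-5, w), -1)))
Pow(Add(Function('J')(Add(-5, Mul(-11, 2)), 477), 238872), Rational(1, 2)) = Pow(Add(Add(Mul(-72, Pow(477, -1)), Mul(477, Pow(Add(-5, Add(-5, Mul(-11, 2))), -1))), 238872), Rational(1, 2)) = Pow(Add(Add(Mul(-72, Rational(1, 477)), Mul(477, Pow(Add(-5, Add(-5, -22)), -1))), 238872), Rational(1, 2)) = Pow(Add(Add(Rational(-8, 53), Mul(477, Pow(Add(-5, -27), -1))), 238872), Rational(1, 2)) = Pow(Add(Add(Rational(-8, 53), Mul(477, Pow(-32, -1))), 238872), Rational(1, 2)) = Pow(Add(Add(Rational(-8, 53), Mul(477, Rational(-1, 32))), 238872), Rational(1, 2)) = Pow(Add(Add(Rational(-8, 53), Rational(-477, 32)), 238872), Rational(1, 2)) = Pow(Add(Rational(-25537, 1696), 238872), Rational(1, 2)) = Pow(Rational(405101375, 1696), Rational(1, 2)) = Mul(Rational(2065, 424), Pow(10070, Rational(1, 2)))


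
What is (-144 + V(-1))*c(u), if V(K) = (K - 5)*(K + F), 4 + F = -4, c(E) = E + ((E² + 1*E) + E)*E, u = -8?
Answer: 35280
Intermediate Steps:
c(E) = E + E*(E² + 2*E) (c(E) = E + ((E² + E) + E)*E = E + ((E + E²) + E)*E = E + (E² + 2*E)*E = E + E*(E² + 2*E))
F = -8 (F = -4 - 4 = -8)
V(K) = (-8 + K)*(-5 + K) (V(K) = (K - 5)*(K - 8) = (-5 + K)*(-8 + K) = (-8 + K)*(-5 + K))
(-144 + V(-1))*c(u) = (-144 + (40 + (-1)² - 13*(-1)))*(-8*(1 + (-8)² + 2*(-8))) = (-144 + (40 + 1 + 13))*(-8*(1 + 64 - 16)) = (-144 + 54)*(-8*49) = -90*(-392) = 35280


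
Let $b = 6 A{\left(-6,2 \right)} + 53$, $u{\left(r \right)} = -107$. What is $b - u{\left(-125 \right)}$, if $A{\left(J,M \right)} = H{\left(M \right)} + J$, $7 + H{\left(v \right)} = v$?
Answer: $94$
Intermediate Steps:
$H{\left(v \right)} = -7 + v$
$A{\left(J,M \right)} = -7 + J + M$ ($A{\left(J,M \right)} = \left(-7 + M\right) + J = -7 + J + M$)
$b = -13$ ($b = 6 \left(-7 - 6 + 2\right) + 53 = 6 \left(-11\right) + 53 = -66 + 53 = -13$)
$b - u{\left(-125 \right)} = -13 - -107 = -13 + 107 = 94$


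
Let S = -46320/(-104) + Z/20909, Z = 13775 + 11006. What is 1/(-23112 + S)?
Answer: -271817/6160849241 ≈ -4.4120e-5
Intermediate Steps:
Z = 24781
S = 121385263/271817 (S = -46320/(-104) + 24781/20909 = -46320*(-1/104) + 24781*(1/20909) = 5790/13 + 24781/20909 = 121385263/271817 ≈ 446.57)
1/(-23112 + S) = 1/(-23112 + 121385263/271817) = 1/(-6160849241/271817) = -271817/6160849241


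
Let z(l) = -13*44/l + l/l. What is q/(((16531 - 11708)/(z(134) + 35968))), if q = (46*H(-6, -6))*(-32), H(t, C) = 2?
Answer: -7093971328/323141 ≈ -21953.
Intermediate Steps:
z(l) = 1 - 572/l (z(l) = -13*44/l + 1 = -572/l + 1 = 1 - 572/l)
q = -2944 (q = (46*2)*(-32) = 92*(-32) = -2944)
q/(((16531 - 11708)/(z(134) + 35968))) = -2944*((-572 + 134)/134 + 35968)/(16531 - 11708) = -2944/(4823/((1/134)*(-438) + 35968)) = -2944/(4823/(-219/67 + 35968)) = -2944/(4823/(2409637/67)) = -2944/(4823*(67/2409637)) = -2944/323141/2409637 = -2944*2409637/323141 = -7093971328/323141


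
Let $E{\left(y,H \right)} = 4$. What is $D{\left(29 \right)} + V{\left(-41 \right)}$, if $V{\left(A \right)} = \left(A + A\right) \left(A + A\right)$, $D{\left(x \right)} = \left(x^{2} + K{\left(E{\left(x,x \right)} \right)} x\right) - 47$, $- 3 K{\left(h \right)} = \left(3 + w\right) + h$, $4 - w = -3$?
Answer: $\frac{22148}{3} \approx 7382.7$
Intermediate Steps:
$w = 7$ ($w = 4 - -3 = 4 + 3 = 7$)
$K{\left(h \right)} = - \frac{10}{3} - \frac{h}{3}$ ($K{\left(h \right)} = - \frac{\left(3 + 7\right) + h}{3} = - \frac{10 + h}{3} = - \frac{10}{3} - \frac{h}{3}$)
$D{\left(x \right)} = -47 + x^{2} - \frac{14 x}{3}$ ($D{\left(x \right)} = \left(x^{2} + \left(- \frac{10}{3} - \frac{4}{3}\right) x\right) - 47 = \left(x^{2} - \frac{14 x}{3}\right) - 47 = -47 + x^{2} - \frac{14 x}{3}$)
$V{\left(A \right)} = 4 A^{2}$ ($V{\left(A \right)} = 2 A 2 A = 4 A^{2}$)
$D{\left(29 \right)} + V{\left(-41 \right)} = \left(-47 + 29^{2} - \frac{406}{3}\right) + 4 \left(-41\right)^{2} = \left(-47 + 841 - \frac{406}{3}\right) + 4 \cdot 1681 = \frac{1976}{3} + 6724 = \frac{22148}{3}$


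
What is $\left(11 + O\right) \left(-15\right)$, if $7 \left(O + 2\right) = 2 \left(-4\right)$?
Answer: $- \frac{825}{7} \approx -117.86$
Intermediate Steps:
$O = - \frac{22}{7}$ ($O = -2 + \frac{2 \left(-4\right)}{7} = -2 + \frac{1}{7} \left(-8\right) = -2 - \frac{8}{7} = - \frac{22}{7} \approx -3.1429$)
$\left(11 + O\right) \left(-15\right) = \left(11 - \frac{22}{7}\right) \left(-15\right) = \frac{55}{7} \left(-15\right) = - \frac{825}{7}$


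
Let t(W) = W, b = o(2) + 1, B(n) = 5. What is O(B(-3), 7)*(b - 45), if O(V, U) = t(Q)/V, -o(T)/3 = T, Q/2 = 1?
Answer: -20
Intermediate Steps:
Q = 2 (Q = 2*1 = 2)
o(T) = -3*T
b = -5 (b = -3*2 + 1 = -6 + 1 = -5)
O(V, U) = 2/V
O(B(-3), 7)*(b - 45) = (2/5)*(-5 - 45) = (2*(1/5))*(-50) = (2/5)*(-50) = -20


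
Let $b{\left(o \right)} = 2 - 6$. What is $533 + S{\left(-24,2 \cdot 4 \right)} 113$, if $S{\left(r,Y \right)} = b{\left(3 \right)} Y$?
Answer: $-3083$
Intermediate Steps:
$b{\left(o \right)} = -4$ ($b{\left(o \right)} = 2 - 6 = -4$)
$S{\left(r,Y \right)} = - 4 Y$
$533 + S{\left(-24,2 \cdot 4 \right)} 113 = 533 + - 4 \cdot 2 \cdot 4 \cdot 113 = 533 + \left(-4\right) 8 \cdot 113 = 533 - 3616 = -3083$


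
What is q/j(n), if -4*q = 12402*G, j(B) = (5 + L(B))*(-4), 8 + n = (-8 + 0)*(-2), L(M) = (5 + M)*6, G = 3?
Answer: 18603/664 ≈ 28.017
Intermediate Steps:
L(M) = 30 + 6*M
n = 8 (n = -8 + (-8 + 0)*(-2) = -8 - 8*(-2) = -8 + 16 = 8)
j(B) = -140 - 24*B (j(B) = (5 + (30 + 6*B))*(-4) = (35 + 6*B)*(-4) = -140 - 24*B)
q = -18603/2 (q = -6201*3/2 = -¼*37206 = -18603/2 ≈ -9301.5)
q/j(n) = -18603/(2*(-140 - 24*8)) = -18603/(2*(-140 - 192)) = -18603/2/(-332) = -18603/2*(-1/332) = 18603/664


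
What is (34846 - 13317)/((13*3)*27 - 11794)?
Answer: -21529/10741 ≈ -2.0044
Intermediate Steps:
(34846 - 13317)/((13*3)*27 - 11794) = 21529/(39*27 - 11794) = 21529/(1053 - 11794) = 21529/(-10741) = 21529*(-1/10741) = -21529/10741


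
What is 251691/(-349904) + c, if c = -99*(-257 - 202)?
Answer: 15899735973/349904 ≈ 45440.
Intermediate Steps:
c = 45441 (c = -99*(-459) = 45441)
251691/(-349904) + c = 251691/(-349904) + 45441 = 251691*(-1/349904) + 45441 = -251691/349904 + 45441 = 15899735973/349904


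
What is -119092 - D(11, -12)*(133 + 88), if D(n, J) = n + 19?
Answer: -125722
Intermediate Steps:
D(n, J) = 19 + n
-119092 - D(11, -12)*(133 + 88) = -119092 - (19 + 11)*(133 + 88) = -119092 - 30*221 = -119092 - 1*6630 = -119092 - 6630 = -125722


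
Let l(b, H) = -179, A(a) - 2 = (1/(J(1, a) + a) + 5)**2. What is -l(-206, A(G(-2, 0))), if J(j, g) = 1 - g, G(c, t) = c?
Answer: 179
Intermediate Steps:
A(a) = 38 (A(a) = 2 + (1/((1 - a) + a) + 5)**2 = 2 + (1/1 + 5)**2 = 2 + (1 + 5)**2 = 2 + 6**2 = 2 + 36 = 38)
-l(-206, A(G(-2, 0))) = -1*(-179) = 179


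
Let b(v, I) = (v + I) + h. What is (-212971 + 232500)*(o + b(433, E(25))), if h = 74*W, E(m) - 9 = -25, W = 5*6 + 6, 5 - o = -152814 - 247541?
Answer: 7878799289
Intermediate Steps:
o = 400360 (o = 5 - (-152814 - 247541) = 5 - 1*(-400355) = 5 + 400355 = 400360)
W = 36 (W = 30 + 6 = 36)
E(m) = -16 (E(m) = 9 - 25 = -16)
h = 2664 (h = 74*36 = 2664)
b(v, I) = 2664 + I + v (b(v, I) = (v + I) + 2664 = (I + v) + 2664 = 2664 + I + v)
(-212971 + 232500)*(o + b(433, E(25))) = (-212971 + 232500)*(400360 + (2664 - 16 + 433)) = 19529*(400360 + 3081) = 19529*403441 = 7878799289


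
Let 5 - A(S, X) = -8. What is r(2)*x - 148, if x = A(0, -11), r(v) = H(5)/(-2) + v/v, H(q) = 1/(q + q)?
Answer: -2713/20 ≈ -135.65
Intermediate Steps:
H(q) = 1/(2*q)
A(S, X) = 13 (A(S, X) = 5 - 1*(-8) = 5 + 8 = 13)
r(v) = 19/20 (r(v) = ((1/2)/5)/(-2) + v/v = ((1/2)*(1/5))*(-1/2) + 1 = (1/10)*(-1/2) + 1 = -1/20 + 1 = 19/20)
x = 13
r(2)*x - 148 = (19/20)*13 - 148 = 247/20 - 148 = -2713/20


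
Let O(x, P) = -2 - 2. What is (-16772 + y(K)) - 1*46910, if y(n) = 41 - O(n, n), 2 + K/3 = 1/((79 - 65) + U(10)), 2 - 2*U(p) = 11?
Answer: -63637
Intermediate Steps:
O(x, P) = -4
U(p) = -9/2 (U(p) = 1 - ½*11 = 1 - 11/2 = -9/2)
K = -108/19 (K = -6 + 3/((79 - 65) - 9/2) = -6 + 3/(14 - 9/2) = -6 + 3/(19/2) = -6 + 3*(2/19) = -6 + 6/19 = -108/19 ≈ -5.6842)
y(n) = 45 (y(n) = 41 - 1*(-4) = 41 + 4 = 45)
(-16772 + y(K)) - 1*46910 = (-16772 + 45) - 1*46910 = -16727 - 46910 = -63637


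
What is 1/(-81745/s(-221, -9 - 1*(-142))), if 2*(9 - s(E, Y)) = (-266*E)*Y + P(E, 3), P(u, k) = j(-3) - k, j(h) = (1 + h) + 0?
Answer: 1563703/32698 ≈ 47.823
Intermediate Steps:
j(h) = 1 + h
P(u, k) = -2 - k (P(u, k) = (1 - 3) - k = -2 - k)
s(E, Y) = 23/2 + 133*E*Y (s(E, Y) = 9 - ((-266*E)*Y + (-2 - 1*3))/2 = 9 - (-266*E*Y + (-2 - 3))/2 = 9 - (-266*E*Y - 5)/2 = 9 - (-5 - 266*E*Y)/2 = 9 + (5/2 + 133*E*Y) = 23/2 + 133*E*Y)
1/(-81745/s(-221, -9 - 1*(-142))) = 1/(-81745/(23/2 + 133*(-221)*(-9 - 1*(-142)))) = 1/(-81745/(23/2 + 133*(-221)*(-9 + 142))) = 1/(-81745/(23/2 + 133*(-221)*133)) = 1/(-81745/(23/2 - 3909269)) = 1/(-81745/(-7818515/2)) = 1/(-81745*(-2/7818515)) = 1/(32698/1563703) = 1563703/32698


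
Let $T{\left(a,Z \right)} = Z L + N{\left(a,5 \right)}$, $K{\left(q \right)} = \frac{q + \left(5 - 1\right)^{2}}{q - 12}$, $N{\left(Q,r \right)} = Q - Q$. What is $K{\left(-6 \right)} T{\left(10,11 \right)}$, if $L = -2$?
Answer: $\frac{110}{9} \approx 12.222$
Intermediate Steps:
$N{\left(Q,r \right)} = 0$
$K{\left(q \right)} = \frac{16 + q}{-12 + q}$ ($K{\left(q \right)} = \frac{q + 4^{2}}{-12 + q} = \frac{q + 16}{-12 + q} = \frac{16 + q}{-12 + q}$)
$T{\left(a,Z \right)} = - 2 Z$ ($T{\left(a,Z \right)} = Z \left(-2\right) + 0 = - 2 Z + 0 = - 2 Z$)
$K{\left(-6 \right)} T{\left(10,11 \right)} = \frac{16 - 6}{-12 - 6} \left(\left(-2\right) 11\right) = \frac{1}{-18} \cdot 10 \left(-22\right) = \left(- \frac{1}{18}\right) 10 \left(-22\right) = \left(- \frac{5}{9}\right) \left(-22\right) = \frac{110}{9}$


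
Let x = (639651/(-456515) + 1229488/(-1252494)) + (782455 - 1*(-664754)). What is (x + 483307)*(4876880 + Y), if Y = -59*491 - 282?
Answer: 2675487674779575259396667/285891149205 ≈ 9.3584e+12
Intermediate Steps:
Y = -29251 (Y = -28969 - 282 = -29251)
x = 413743562930441888/285891149205 (x = (639651*(-1/456515) + 1229488*(-1/1252494)) + (782455 + 664754) = (-639651/456515 - 614744/626247) + 1447209 = -681219376957/285891149205 + 1447209 = 413743562930441888/285891149205 ≈ 1.4472e+6)
(x + 483307)*(4876880 + Y) = (413743562930441888/285891149205 + 483307)*(4876880 - 29251) = (551916756579262823/285891149205)*4847629 = 2675487674779575259396667/285891149205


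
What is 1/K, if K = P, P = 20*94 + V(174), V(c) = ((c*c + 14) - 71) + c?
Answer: 1/32273 ≈ 3.0986e-5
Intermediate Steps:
V(c) = -57 + c + c² (V(c) = ((c² + 14) - 71) + c = ((14 + c²) - 71) + c = (-57 + c²) + c = -57 + c + c²)
P = 32273 (P = 20*94 + (-57 + 174 + 174²) = 1880 + (-57 + 174 + 30276) = 1880 + 30393 = 32273)
K = 32273
1/K = 1/32273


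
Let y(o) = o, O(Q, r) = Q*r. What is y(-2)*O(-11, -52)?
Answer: -1144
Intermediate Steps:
y(-2)*O(-11, -52) = -(-22)*(-52) = -2*572 = -1144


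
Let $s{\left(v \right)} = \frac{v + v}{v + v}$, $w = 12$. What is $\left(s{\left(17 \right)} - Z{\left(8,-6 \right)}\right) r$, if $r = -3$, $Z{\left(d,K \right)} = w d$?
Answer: $285$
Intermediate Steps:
$Z{\left(d,K \right)} = 12 d$
$s{\left(v \right)} = 1$ ($s{\left(v \right)} = \frac{2 v}{2 v} = 2 v \frac{1}{2 v} = 1$)
$\left(s{\left(17 \right)} - Z{\left(8,-6 \right)}\right) r = \left(1 - 12 \cdot 8\right) \left(-3\right) = \left(1 - 96\right) \left(-3\right) = \left(-95\right) \left(-3\right) = 285$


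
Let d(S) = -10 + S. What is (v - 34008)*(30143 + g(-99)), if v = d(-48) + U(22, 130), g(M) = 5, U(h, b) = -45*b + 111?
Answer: -1200041140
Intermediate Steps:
U(h, b) = 111 - 45*b
v = -5797 (v = (-10 - 48) + (111 - 45*130) = -58 + (111 - 5850) = -58 - 5739 = -5797)
(v - 34008)*(30143 + g(-99)) = (-5797 - 34008)*(30143 + 5) = -39805*30148 = -1200041140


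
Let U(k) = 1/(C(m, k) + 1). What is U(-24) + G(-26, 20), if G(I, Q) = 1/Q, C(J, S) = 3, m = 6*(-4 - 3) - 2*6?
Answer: 3/10 ≈ 0.30000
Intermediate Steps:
m = -54 (m = 6*(-7) - 12 = -42 - 12 = -54)
U(k) = 1/4 (U(k) = 1/(3 + 1) = 1/4)
U(-24) + G(-26, 20) = 1/4 + 1/20 = 3/10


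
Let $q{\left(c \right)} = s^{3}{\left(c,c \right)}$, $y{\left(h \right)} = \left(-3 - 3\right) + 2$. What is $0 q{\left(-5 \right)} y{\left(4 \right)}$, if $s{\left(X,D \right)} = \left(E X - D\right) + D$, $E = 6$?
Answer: $0$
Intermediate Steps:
$s{\left(X,D \right)} = 6 X$ ($s{\left(X,D \right)} = \left(6 X - D\right) + D = \left(- D + 6 X\right) + D = 6 X$)
$y{\left(h \right)} = -4$ ($y{\left(h \right)} = -6 + 2 = -4$)
$q{\left(c \right)} = 216 c^{3}$ ($q{\left(c \right)} = \left(6 c\right)^{3} = 216 c^{3}$)
$0 q{\left(-5 \right)} y{\left(4 \right)} = 0 \cdot 216 \left(-5\right)^{3} \left(-4\right) = 0 \cdot 216 \left(-125\right) \left(-4\right) = 0 \left(-27000\right) \left(-4\right) = 0 \left(-4\right) = 0$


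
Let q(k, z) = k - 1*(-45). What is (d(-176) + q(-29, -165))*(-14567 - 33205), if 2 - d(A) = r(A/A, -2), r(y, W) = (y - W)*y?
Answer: -716580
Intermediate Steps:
q(k, z) = 45 + k (q(k, z) = k + 45 = 45 + k)
r(y, W) = y*(y - W)
d(A) = -1 (d(A) = 2 - A/A*(A/A - 1*(-2)) = 2 - (1 + 2) = 2 - 3 = -1)
(d(-176) + q(-29, -165))*(-14567 - 33205) = (-1 + (45 - 29))*(-14567 - 33205) = (-1 + 16)*(-47772) = 15*(-47772) = -716580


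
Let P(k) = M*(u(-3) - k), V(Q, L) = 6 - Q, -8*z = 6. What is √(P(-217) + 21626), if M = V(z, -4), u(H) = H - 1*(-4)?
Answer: √92390/2 ≈ 151.98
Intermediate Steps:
z = -¾ (z = -⅛*6 = -¾ ≈ -0.75000)
u(H) = 4 + H (u(H) = H + 4 = 4 + H)
M = 27/4 (M = 6 - 1*(-¾) = 6 + ¾ = 27/4 ≈ 6.7500)
P(k) = 27/4 - 27*k/4 (P(k) = 27*((4 - 3) - k)/4 = 27*(1 - k)/4 = 27/4 - 27*k/4)
√(P(-217) + 21626) = √((27/4 - 27/4*(-217)) + 21626) = √((27/4 + 5859/4) + 21626) = √(2943/2 + 21626) = √(46195/2) = √92390/2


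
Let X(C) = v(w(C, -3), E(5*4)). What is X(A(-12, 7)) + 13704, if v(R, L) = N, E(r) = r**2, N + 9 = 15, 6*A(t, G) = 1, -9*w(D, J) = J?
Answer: 13710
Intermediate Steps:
w(D, J) = -J/9
A(t, G) = 1/6 (A(t, G) = (1/6)*1 = 1/6)
N = 6 (N = -9 + 15 = 6)
v(R, L) = 6
X(C) = 6
X(A(-12, 7)) + 13704 = 6 + 13704 = 13710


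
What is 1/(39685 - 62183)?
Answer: -1/22498 ≈ -4.4448e-5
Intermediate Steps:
1/(39685 - 62183) = 1/(-22498) = -1/22498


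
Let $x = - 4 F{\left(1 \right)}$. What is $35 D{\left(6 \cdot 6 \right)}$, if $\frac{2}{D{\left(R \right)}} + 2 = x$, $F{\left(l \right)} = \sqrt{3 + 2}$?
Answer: $\frac{35}{19} - \frac{70 \sqrt{5}}{19} \approx -6.396$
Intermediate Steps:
$F{\left(l \right)} = \sqrt{5}$
$x = - 4 \sqrt{5} \approx -8.9443$
$D{\left(R \right)} = \frac{2}{-2 - 4 \sqrt{5}}$
$35 D{\left(6 \cdot 6 \right)} = 35 \left(\frac{1}{19} - \frac{2 \sqrt{5}}{19}\right) = \frac{35}{19} - \frac{70 \sqrt{5}}{19}$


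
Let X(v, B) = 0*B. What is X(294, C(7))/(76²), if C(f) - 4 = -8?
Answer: 0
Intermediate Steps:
C(f) = -4 (C(f) = 4 - 8 = -4)
X(v, B) = 0
X(294, C(7))/(76²) = 0/(76²) = 0/5776 = 0*(1/5776) = 0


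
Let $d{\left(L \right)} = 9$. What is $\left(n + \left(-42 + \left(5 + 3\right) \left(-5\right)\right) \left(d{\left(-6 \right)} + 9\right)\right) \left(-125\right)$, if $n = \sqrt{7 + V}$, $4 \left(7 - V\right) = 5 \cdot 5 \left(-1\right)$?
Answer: $\frac{367875}{2} \approx 1.8394 \cdot 10^{5}$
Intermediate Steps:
$V = \frac{53}{4}$ ($V = 7 - \frac{5 \cdot 5 \left(-1\right)}{4} = 7 - \frac{25 \left(-1\right)}{4} = 7 - - \frac{25}{4} = 7 + \frac{25}{4} = \frac{53}{4} \approx 13.25$)
$n = \frac{9}{2}$ ($n = \sqrt{7 + \frac{53}{4}} = \sqrt{\frac{81}{4}} = \frac{9}{2} \approx 4.5$)
$\left(n + \left(-42 + \left(5 + 3\right) \left(-5\right)\right) \left(d{\left(-6 \right)} + 9\right)\right) \left(-125\right) = \left(\frac{9}{2} + \left(-42 + \left(5 + 3\right) \left(-5\right)\right) \left(9 + 9\right)\right) \left(-125\right) = \left(\frac{9}{2} + \left(-42 + 8 \left(-5\right)\right) 18\right) \left(-125\right) = \left(\frac{9}{2} + \left(-42 - 40\right) 18\right) \left(-125\right) = \left(\frac{9}{2} - 1476\right) \left(-125\right) = \left(- \frac{2943}{2}\right) \left(-125\right) = \frac{367875}{2}$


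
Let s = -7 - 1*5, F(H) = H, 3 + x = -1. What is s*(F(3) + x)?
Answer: 12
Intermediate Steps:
x = -4 (x = -3 - 1 = -4)
s = -12 (s = -7 - 5 = -12)
s*(F(3) + x) = -12*(3 - 4) = -12*(-1) = 12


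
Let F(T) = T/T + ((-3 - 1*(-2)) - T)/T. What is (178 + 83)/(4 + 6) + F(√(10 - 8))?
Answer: 261/10 - √2/2 ≈ 25.393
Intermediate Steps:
F(T) = 1 + (-1 - T)/T (F(T) = 1 + ((-3 + 2) - T)/T = 1 + (-1 - T)/T)
(178 + 83)/(4 + 6) + F(√(10 - 8)) = (178 + 83)/(4 + 6) - 1/(√(10 - 8)) = 261/10 - 1/(√2) = 261*(⅒) - √2/2 = 261/10 - √2/2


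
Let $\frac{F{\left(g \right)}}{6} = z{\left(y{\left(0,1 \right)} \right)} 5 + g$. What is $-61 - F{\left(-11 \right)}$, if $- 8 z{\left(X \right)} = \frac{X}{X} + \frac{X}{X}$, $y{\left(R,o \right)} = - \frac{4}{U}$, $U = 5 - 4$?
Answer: $\frac{25}{2} \approx 12.5$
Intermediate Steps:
$U = 1$ ($U = 5 - 4 = 1$)
$y{\left(R,o \right)} = -4$ ($y{\left(R,o \right)} = - \frac{4}{1} = \left(-4\right) 1 = -4$)
$z{\left(X \right)} = - \frac{1}{4}$ ($z{\left(X \right)} = - \frac{\frac{X}{X} + \frac{X}{X}}{8} = - \frac{1 + 1}{8} = \left(- \frac{1}{8}\right) 2 = - \frac{1}{4}$)
$F{\left(g \right)} = - \frac{15}{2} + 6 g$ ($F{\left(g \right)} = 6 \left(\left(- \frac{1}{4}\right) 5 + g\right) = 6 \left(- \frac{5}{4} + g\right) = - \frac{15}{2} + 6 g$)
$-61 - F{\left(-11 \right)} = -61 - \left(- \frac{15}{2} + 6 \left(-11\right)\right) = -61 - \left(- \frac{15}{2} - 66\right) = -61 - - \frac{147}{2} = -61 + \frac{147}{2} = \frac{25}{2}$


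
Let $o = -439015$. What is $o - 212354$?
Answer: $-651369$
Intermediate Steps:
$o - 212354 = -439015 - 212354 = -651369$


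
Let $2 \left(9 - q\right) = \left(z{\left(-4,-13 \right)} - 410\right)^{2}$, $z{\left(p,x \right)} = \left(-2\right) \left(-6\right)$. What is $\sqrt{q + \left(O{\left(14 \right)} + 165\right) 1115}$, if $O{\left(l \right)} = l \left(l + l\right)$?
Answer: $\sqrt{541862} \approx 736.11$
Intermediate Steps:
$z{\left(p,x \right)} = 12$
$q = -79193$ ($q = 9 - \frac{\left(12 - 410\right)^{2}}{2} = 9 - \frac{\left(-398\right)^{2}}{2} = 9 - 79202 = -79193$)
$O{\left(l \right)} = 2 l^{2}$ ($O{\left(l \right)} = l 2 l = 2 l^{2}$)
$\sqrt{q + \left(O{\left(14 \right)} + 165\right) 1115} = \sqrt{-79193 + \left(2 \cdot 14^{2} + 165\right) 1115} = \sqrt{-79193 + \left(2 \cdot 196 + 165\right) 1115} = \sqrt{-79193 + \left(392 + 165\right) 1115} = \sqrt{-79193 + 557 \cdot 1115} = \sqrt{-79193 + 621055} = \sqrt{541862}$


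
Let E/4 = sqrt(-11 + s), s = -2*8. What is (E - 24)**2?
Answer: 144 - 576*I*sqrt(3) ≈ 144.0 - 997.66*I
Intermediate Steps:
s = -16
E = 12*I*sqrt(3) (E = 4*sqrt(-11 - 16) = 4*sqrt(-27) = 4*(3*I*sqrt(3)) = 12*I*sqrt(3) ≈ 20.785*I)
(E - 24)**2 = (12*I*sqrt(3) - 24)**2 = (-24 + 12*I*sqrt(3))**2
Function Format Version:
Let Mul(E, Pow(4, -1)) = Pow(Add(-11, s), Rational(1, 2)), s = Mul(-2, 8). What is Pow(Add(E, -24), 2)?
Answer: Add(144, Mul(-576, I, Pow(3, Rational(1, 2)))) ≈ Add(144.00, Mul(-997.66, I))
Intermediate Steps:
s = -16
E = Mul(12, I, Pow(3, Rational(1, 2))) (E = Mul(4, Pow(Add(-11, -16), Rational(1, 2))) = Mul(4, Pow(-27, Rational(1, 2))) = Mul(4, Mul(3, I, Pow(3, Rational(1, 2)))) = Mul(12, I, Pow(3, Rational(1, 2))) ≈ Mul(20.785, I))
Pow(Add(E, -24), 2) = Pow(Add(Mul(12, I, Pow(3, Rational(1, 2))), -24), 2) = Pow(Add(-24, Mul(12, I, Pow(3, Rational(1, 2)))), 2)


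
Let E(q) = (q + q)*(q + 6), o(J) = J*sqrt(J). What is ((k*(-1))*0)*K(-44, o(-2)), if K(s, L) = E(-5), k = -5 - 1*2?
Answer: 0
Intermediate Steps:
o(J) = J**(3/2)
k = -7 (k = -5 - 2 = -7)
E(q) = 2*q*(6 + q) (E(q) = (2*q)*(6 + q) = 2*q*(6 + q))
K(s, L) = -10 (K(s, L) = 2*(-5)*(6 - 5) = 2*(-5)*1 = -10)
((k*(-1))*0)*K(-44, o(-2)) = (-7*(-1)*0)*(-10) = (7*0)*(-10) = 0*(-10) = 0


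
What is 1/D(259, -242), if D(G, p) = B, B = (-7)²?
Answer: 1/49 ≈ 0.020408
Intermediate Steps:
B = 49
D(G, p) = 49
1/D(259, -242) = 1/49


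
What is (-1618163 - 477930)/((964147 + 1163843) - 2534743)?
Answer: 2096093/406753 ≈ 5.1532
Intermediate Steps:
(-1618163 - 477930)/((964147 + 1163843) - 2534743) = -2096093/(2127990 - 2534743) = -2096093/(-406753) = -2096093*(-1/406753) = 2096093/406753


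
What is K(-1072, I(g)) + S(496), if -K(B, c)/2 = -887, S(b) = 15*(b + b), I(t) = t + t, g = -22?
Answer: 16654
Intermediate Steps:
I(t) = 2*t
S(b) = 30*b (S(b) = 15*(2*b) = 30*b)
K(B, c) = 1774 (K(B, c) = -2*(-887) = 1774)
K(-1072, I(g)) + S(496) = 1774 + 30*496 = 1774 + 14880 = 16654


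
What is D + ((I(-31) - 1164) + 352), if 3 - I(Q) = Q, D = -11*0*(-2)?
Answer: -778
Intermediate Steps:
D = 0 (D = 0*(-2) = 0)
I(Q) = 3 - Q
D + ((I(-31) - 1164) + 352) = 0 + (((3 - 1*(-31)) - 1164) + 352) = 0 + (((3 + 31) - 1164) + 352) = 0 + ((34 - 1164) + 352) = 0 + (-1130 + 352) = 0 - 778 = -778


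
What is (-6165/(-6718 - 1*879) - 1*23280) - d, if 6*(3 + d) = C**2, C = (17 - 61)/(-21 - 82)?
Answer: -5627950429604/241789719 ≈ -23276.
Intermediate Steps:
C = 44/103 (C = -44/(-103) = -44*(-1/103) = 44/103 ≈ 0.42718)
d = -94513/31827 (d = -3 + (44/103)**2/6 = -3 + (1/6)*(1936/10609) = -3 + 968/31827 = -94513/31827 ≈ -2.9696)
(-6165/(-6718 - 1*879) - 1*23280) - d = (-6165/(-6718 - 1*879) - 1*23280) - 1*(-94513/31827) = (-6165/(-6718 - 879) - 23280) + 94513/31827 = (-6165/(-7597) - 23280) + 94513/31827 = (-6165*(-1/7597) - 23280) + 94513/31827 = (6165/7597 - 23280) + 94513/31827 = -176851995/7597 + 94513/31827 = -5627950429604/241789719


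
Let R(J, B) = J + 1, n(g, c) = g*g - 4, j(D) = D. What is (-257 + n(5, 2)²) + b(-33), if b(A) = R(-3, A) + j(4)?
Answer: 186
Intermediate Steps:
n(g, c) = -4 + g² (n(g, c) = g² - 4 = -4 + g²)
R(J, B) = 1 + J
b(A) = 2 (b(A) = (1 - 3) + 4 = -2 + 4 = 2)
(-257 + n(5, 2)²) + b(-33) = (-257 + (-4 + 5²)²) + 2 = (-257 + (-4 + 25)²) + 2 = (-257 + 21²) + 2 = (-257 + 441) + 2 = 184 + 2 = 186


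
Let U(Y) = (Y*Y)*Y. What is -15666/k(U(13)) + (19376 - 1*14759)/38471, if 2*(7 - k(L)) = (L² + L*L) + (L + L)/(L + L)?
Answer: 45776067657/371383837955 ≈ 0.12326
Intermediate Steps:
U(Y) = Y³ (U(Y) = Y²*Y = Y³)
k(L) = 13/2 - L² (k(L) = 7 - ((L² + L*L) + (L + L)/(L + L))/2 = 7 - ((L² + L²) + (2*L)/((2*L)))/2 = 7 - (2*L² + (2*L)*(1/(2*L)))/2 = 7 - (2*L² + 1)/2 = 7 - (1 + 2*L²)/2 = 7 + (-½ - L²) = 13/2 - L²)
-15666/k(U(13)) + (19376 - 1*14759)/38471 = -15666/(13/2 - (13³)²) + (19376 - 1*14759)/38471 = -15666/(13/2 - 1*2197²) + (19376 - 14759)*(1/38471) = -15666/(13/2 - 1*4826809) + 4617*(1/38471) = -15666/(13/2 - 4826809) + 4617/38471 = -15666/(-9653605/2) + 4617/38471 = -15666*(-2/9653605) + 4617/38471 = 31332/9653605 + 4617/38471 = 45776067657/371383837955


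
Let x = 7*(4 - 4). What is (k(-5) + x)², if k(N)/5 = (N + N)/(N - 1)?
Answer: 625/9 ≈ 69.444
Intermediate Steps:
x = 0 (x = 7*0 = 0)
k(N) = 10*N/(-1 + N) (k(N) = 5*((N + N)/(N - 1)) = 5*((2*N)/(-1 + N)) = 5*(2*N/(-1 + N)) = 10*N/(-1 + N))
(k(-5) + x)² = (10*(-5)/(-1 - 5) + 0)² = (10*(-5)/(-6) + 0)² = (10*(-5)*(-⅙) + 0)² = (25/3 + 0)² = (25/3)² = 625/9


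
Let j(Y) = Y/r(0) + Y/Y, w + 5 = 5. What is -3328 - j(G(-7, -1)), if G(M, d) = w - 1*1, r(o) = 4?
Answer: -13315/4 ≈ -3328.8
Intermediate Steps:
w = 0 (w = -5 + 5 = 0)
G(M, d) = -1 (G(M, d) = 0 - 1*1 = 0 - 1 = -1)
j(Y) = 1 + Y/4 (j(Y) = Y/4 + Y/Y = Y*(¼) + 1 = Y/4 + 1 = 1 + Y/4)
-3328 - j(G(-7, -1)) = -3328 - (1 + (¼)*(-1)) = -3328 - (1 - ¼) = -3328 - 1*¾ = -3328 - ¾ = -13315/4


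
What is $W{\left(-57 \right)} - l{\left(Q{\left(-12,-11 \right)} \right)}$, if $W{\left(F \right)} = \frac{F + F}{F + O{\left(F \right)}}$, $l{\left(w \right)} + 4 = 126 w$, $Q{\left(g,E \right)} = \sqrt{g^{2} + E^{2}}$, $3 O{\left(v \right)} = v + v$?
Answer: $\frac{26}{5} - 126 \sqrt{265} \approx -2045.9$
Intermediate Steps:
$O{\left(v \right)} = \frac{2 v}{3}$ ($O{\left(v \right)} = \frac{v + v}{3} = \frac{2 v}{3}$)
$Q{\left(g,E \right)} = \sqrt{E^{2} + g^{2}}$
$l{\left(w \right)} = -4 + 126 w$
$W{\left(F \right)} = \frac{6}{5}$ ($W{\left(F \right)} = \frac{F + F}{F + \frac{2 F}{3}} = \frac{2 F}{\frac{5}{3} F} = 2 F \frac{3}{5 F} = \frac{6}{5}$)
$W{\left(-57 \right)} - l{\left(Q{\left(-12,-11 \right)} \right)} = \frac{6}{5} - \left(-4 + 126 \sqrt{\left(-11\right)^{2} + \left(-12\right)^{2}}\right) = \frac{6}{5} - \left(-4 + 126 \sqrt{121 + 144}\right) = \frac{6}{5} - \left(-4 + 126 \sqrt{265}\right) = \frac{6}{5} + \left(4 - 126 \sqrt{265}\right) = \frac{26}{5} - 126 \sqrt{265}$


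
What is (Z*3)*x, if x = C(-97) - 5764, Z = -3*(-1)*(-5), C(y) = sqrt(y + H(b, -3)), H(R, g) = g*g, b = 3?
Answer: 259380 - 90*I*sqrt(22) ≈ 2.5938e+5 - 422.14*I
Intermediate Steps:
H(R, g) = g**2
C(y) = sqrt(9 + y) (C(y) = sqrt(y + (-3)**2) = sqrt(y + 9) = sqrt(9 + y))
Z = -15 (Z = 3*(-5) = -15)
x = -5764 + 2*I*sqrt(22) (x = sqrt(9 - 97) - 5764 = sqrt(-88) - 5764 = 2*I*sqrt(22) - 5764 = -5764 + 2*I*sqrt(22) ≈ -5764.0 + 9.3808*I)
(Z*3)*x = (-15*3)*(-5764 + 2*I*sqrt(22)) = -45*(-5764 + 2*I*sqrt(22)) = 259380 - 90*I*sqrt(22)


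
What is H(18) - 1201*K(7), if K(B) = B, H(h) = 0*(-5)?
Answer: -8407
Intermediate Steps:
H(h) = 0
H(18) - 1201*K(7) = 0 - 1201*7 = 0 - 8407 = -8407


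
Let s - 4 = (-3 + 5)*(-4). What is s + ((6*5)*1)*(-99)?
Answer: -2974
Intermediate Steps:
s = -4 (s = 4 + (-3 + 5)*(-4) = 4 + 2*(-4) = 4 - 8 = -4)
s + ((6*5)*1)*(-99) = -4 + ((6*5)*1)*(-99) = -4 + (30*1)*(-99) = -4 + 30*(-99) = -4 - 2970 = -2974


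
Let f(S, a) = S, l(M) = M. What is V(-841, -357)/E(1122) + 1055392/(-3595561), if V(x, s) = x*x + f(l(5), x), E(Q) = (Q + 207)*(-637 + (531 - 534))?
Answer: -573460696161/509706727360 ≈ -1.1251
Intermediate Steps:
E(Q) = -132480 - 640*Q (E(Q) = (207 + Q)*(-637 - 3) = (207 + Q)*(-640) = -132480 - 640*Q)
V(x, s) = 5 + x**2 (V(x, s) = x*x + 5 = x**2 + 5 = 5 + x**2)
V(-841, -357)/E(1122) + 1055392/(-3595561) = (5 + (-841)**2)/(-132480 - 640*1122) + 1055392/(-3595561) = (5 + 707281)/(-132480 - 718080) + 1055392*(-1/3595561) = 707286/(-850560) - 1055392/3595561 = 707286*(-1/850560) - 1055392/3595561 = -117881/141760 - 1055392/3595561 = -573460696161/509706727360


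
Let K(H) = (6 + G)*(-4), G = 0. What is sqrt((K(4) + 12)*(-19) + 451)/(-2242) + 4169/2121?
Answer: 4169/2121 - sqrt(679)/2242 ≈ 1.9540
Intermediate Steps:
K(H) = -24 (K(H) = (6 + 0)*(-4) = 6*(-4) = -24)
sqrt((K(4) + 12)*(-19) + 451)/(-2242) + 4169/2121 = sqrt((-24 + 12)*(-19) + 451)/(-2242) + 4169/2121 = sqrt(-12*(-19) + 451)*(-1/2242) + 4169*(1/2121) = sqrt(228 + 451)*(-1/2242) + 4169/2121 = sqrt(679)*(-1/2242) + 4169/2121 = -sqrt(679)/2242 + 4169/2121 = 4169/2121 - sqrt(679)/2242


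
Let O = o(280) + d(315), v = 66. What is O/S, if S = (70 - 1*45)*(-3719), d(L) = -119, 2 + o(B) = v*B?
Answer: -18359/92975 ≈ -0.19746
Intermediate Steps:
o(B) = -2 + 66*B
O = 18359 (O = (-2 + 66*280) - 119 = (-2 + 18480) - 119 = 18478 - 119 = 18359)
S = -92975 (S = (70 - 45)*(-3719) = 25*(-3719) = -92975)
O/S = 18359/(-92975) = 18359*(-1/92975) = -18359/92975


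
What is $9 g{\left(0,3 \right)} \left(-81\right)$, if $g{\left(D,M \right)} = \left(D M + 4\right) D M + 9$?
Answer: $-6561$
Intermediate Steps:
$g{\left(D,M \right)} = 9 + D M \left(4 + D M\right)$ ($g{\left(D,M \right)} = \left(4 + D M\right) D M + 9 = D \left(4 + D M\right) M + 9 = D M \left(4 + D M\right) + 9 = 9 + D M \left(4 + D M\right)$)
$9 g{\left(0,3 \right)} \left(-81\right) = 9 \left(9 + 0^{2} \cdot 3^{2} + 4 \cdot 0 \cdot 3\right) \left(-81\right) = 9 \left(9 + 0 \cdot 9 + 0\right) \left(-81\right) = 9 \left(9 + 0 + 0\right) \left(-81\right) = 9 \cdot 9 \left(-81\right) = 81 \left(-81\right) = -6561$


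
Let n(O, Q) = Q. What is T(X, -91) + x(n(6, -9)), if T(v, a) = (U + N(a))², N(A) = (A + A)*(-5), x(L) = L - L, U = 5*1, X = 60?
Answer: 837225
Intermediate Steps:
U = 5
x(L) = 0
N(A) = -10*A (N(A) = (2*A)*(-5) = -10*A)
T(v, a) = (5 - 10*a)²
T(X, -91) + x(n(6, -9)) = 25*(-1 + 2*(-91))² + 0 = 25*(-1 - 182)² + 0 = 25*(-183)² + 0 = 25*33489 + 0 = 837225 + 0 = 837225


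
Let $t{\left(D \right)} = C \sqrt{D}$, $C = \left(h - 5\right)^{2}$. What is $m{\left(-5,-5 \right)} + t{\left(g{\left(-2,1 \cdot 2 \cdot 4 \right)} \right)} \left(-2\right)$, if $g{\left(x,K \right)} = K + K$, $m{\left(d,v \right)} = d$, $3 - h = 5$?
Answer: $-397$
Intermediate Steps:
$h = -2$ ($h = 3 - 5 = -2$)
$g{\left(x,K \right)} = 2 K$
$C = 49$ ($C = \left(-2 - 5\right)^{2} = \left(-7\right)^{2} = 49$)
$t{\left(D \right)} = 49 \sqrt{D}$
$m{\left(-5,-5 \right)} + t{\left(g{\left(-2,1 \cdot 2 \cdot 4 \right)} \right)} \left(-2\right) = -5 + 49 \sqrt{2 \cdot 1 \cdot 2 \cdot 4} \left(-2\right) = -5 + 49 \sqrt{2 \cdot 2 \cdot 4} \left(-2\right) = -5 + 49 \sqrt{2 \cdot 8} \left(-2\right) = -5 + 49 \sqrt{16} \left(-2\right) = -5 + 49 \cdot 4 \left(-2\right) = -5 + 196 \left(-2\right) = -5 - 392 = -397$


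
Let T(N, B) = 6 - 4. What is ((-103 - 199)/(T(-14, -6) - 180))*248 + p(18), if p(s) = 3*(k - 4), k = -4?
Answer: 35312/89 ≈ 396.76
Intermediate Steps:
T(N, B) = 2
p(s) = -24 (p(s) = 3*(-4 - 4) = 3*(-8) = -24)
((-103 - 199)/(T(-14, -6) - 180))*248 + p(18) = ((-103 - 199)/(2 - 180))*248 - 24 = -302/(-178)*248 - 24 = -302*(-1/178)*248 - 24 = (151/89)*248 - 24 = 37448/89 - 24 = 35312/89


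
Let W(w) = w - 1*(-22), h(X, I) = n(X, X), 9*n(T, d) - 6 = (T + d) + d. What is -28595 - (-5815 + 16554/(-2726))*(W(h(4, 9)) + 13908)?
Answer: 110499212719/1363 ≈ 8.1071e+7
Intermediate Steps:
n(T, d) = 2/3 + T/9 + 2*d/9 (n(T, d) = 2/3 + ((T + d) + d)/9 = 2/3 + (T + 2*d)/9 = 2/3 + (T/9 + 2*d/9) = 2/3 + T/9 + 2*d/9)
h(X, I) = 2/3 + X/3 (h(X, I) = 2/3 + X/9 + 2*X/9 = 2/3 + X/3)
W(w) = 22 + w (W(w) = w + 22 = 22 + w)
-28595 - (-5815 + 16554/(-2726))*(W(h(4, 9)) + 13908) = -28595 - (-5815 + 16554/(-2726))*((22 + (2/3 + (1/3)*4)) + 13908) = -28595 - (-5815 + 16554*(-1/2726))*((22 + (2/3 + 4/3)) + 13908) = -28595 - (-5815 - 8277/1363)*((22 + 2) + 13908) = -28595 - (-7934122)*(24 + 13908)/1363 = -28595 - (-7934122)*13932/1363 = -28595 - 1*(-110538187704/1363) = -28595 + 110538187704/1363 = 110499212719/1363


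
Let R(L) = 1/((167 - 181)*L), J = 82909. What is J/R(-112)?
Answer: 130001312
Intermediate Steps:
R(L) = -1/(14*L) (R(L) = 1/((-14)*L) = -1/(14*L))
J/R(-112) = 82909/((-1/14/(-112))) = 82909/((-1/14*(-1/112))) = 82909/(1/1568) = 82909*1568 = 130001312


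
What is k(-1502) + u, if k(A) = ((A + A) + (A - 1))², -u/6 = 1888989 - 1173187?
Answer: 16018237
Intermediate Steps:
u = -4294812 (u = -6*(1888989 - 1173187) = -6*715802 = -4294812)
k(A) = (-1 + 3*A)² (k(A) = (2*A + (-1 + A))² = (-1 + 3*A)²)
k(-1502) + u = (-1 + 3*(-1502))² - 4294812 = (-1 - 4506)² - 4294812 = (-4507)² - 4294812 = 20313049 - 4294812 = 16018237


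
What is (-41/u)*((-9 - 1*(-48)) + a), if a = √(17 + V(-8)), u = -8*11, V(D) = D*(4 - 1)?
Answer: 1599/88 + 41*I*√7/88 ≈ 18.17 + 1.2327*I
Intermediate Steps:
V(D) = 3*D (V(D) = D*3 = 3*D)
u = -88
a = I*√7 (a = √(17 + 3*(-8)) = √(17 - 24) = √(-7) = I*√7 ≈ 2.6458*I)
(-41/u)*((-9 - 1*(-48)) + a) = (-41/(-88))*((-9 - 1*(-48)) + I*√7) = (-41*(-1/88))*((-9 + 48) + I*√7) = 41*(39 + I*√7)/88 = 1599/88 + 41*I*√7/88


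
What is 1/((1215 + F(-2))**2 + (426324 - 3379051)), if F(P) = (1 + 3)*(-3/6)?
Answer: -1/1481358 ≈ -6.7506e-7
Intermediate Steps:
F(P) = -2 (F(P) = 4*(-3*1/6) = 4*(-1/2) = -2)
1/((1215 + F(-2))**2 + (426324 - 3379051)) = 1/((1215 - 2)**2 + (426324 - 3379051)) = 1/(1213**2 - 2952727) = 1/(1471369 - 2952727) = 1/(-1481358) = -1/1481358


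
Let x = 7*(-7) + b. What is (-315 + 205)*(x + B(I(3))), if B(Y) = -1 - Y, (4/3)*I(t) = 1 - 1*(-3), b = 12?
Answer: 4510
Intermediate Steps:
I(t) = 3 (I(t) = 3*(1 - 1*(-3))/4 = 3*(1 + 3)/4 = (¾)*4 = 3)
x = -37 (x = 7*(-7) + 12 = -49 + 12 = -37)
(-315 + 205)*(x + B(I(3))) = (-315 + 205)*(-37 + (-1 - 1*3)) = -110*(-37 + (-1 - 3)) = -110*(-37 - 4) = -110*(-41) = 4510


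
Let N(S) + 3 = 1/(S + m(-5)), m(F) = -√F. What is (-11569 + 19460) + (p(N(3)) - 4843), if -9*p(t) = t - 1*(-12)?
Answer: 127973/42 - I*√5/126 ≈ 3047.0 - 0.017747*I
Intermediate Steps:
N(S) = -3 + 1/(S - I*√5) (N(S) = -3 + 1/(S - √(-5)) = -3 + 1/(S - I*√5))
p(t) = -4/3 - t/9 (p(t) = -(t - 1*(-12))/9 = -(t + 12)/9 = -(12 + t)/9 = -4/3 - t/9)
(-11569 + 19460) + (p(N(3)) - 4843) = (-11569 + 19460) + ((-4/3 - (1 - 3*3 + 3*I*√5)/(9*(3 - I*√5))) - 4843) = 7891 + ((-4/3 - (1 - 9 + 3*I*√5)/(9*(3 - I*√5))) - 4843) = 7891 + ((-4/3 - (-8 + 3*I*√5)/(9*(3 - I*√5))) - 4843) = 7891 + (-14533/3 - (-8 + 3*I*√5)/(9*(3 - I*√5))) = 9140/3 - (-8 + 3*I*√5)/(9*(3 - I*√5))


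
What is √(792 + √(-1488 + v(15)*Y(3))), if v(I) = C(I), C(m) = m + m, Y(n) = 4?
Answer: √(792 + 6*I*√38) ≈ 28.15 + 0.65695*I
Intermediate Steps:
C(m) = 2*m
v(I) = 2*I
√(792 + √(-1488 + v(15)*Y(3))) = √(792 + √(-1488 + (2*15)*4)) = √(792 + √(-1488 + 30*4)) = √(792 + √(-1488 + 120)) = √(792 + √(-1368)) = √(792 + 6*I*√38)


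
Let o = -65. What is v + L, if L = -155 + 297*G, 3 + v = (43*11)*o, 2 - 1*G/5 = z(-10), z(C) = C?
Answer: -13083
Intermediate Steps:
G = 60 (G = 10 - 5*(-10) = 10 + 50 = 60)
v = -30748 (v = -3 + (43*11)*(-65) = -3 + 473*(-65) = -3 - 30745 = -30748)
L = 17665 (L = -155 + 297*60 = -155 + 17820 = 17665)
v + L = -30748 + 17665 = -13083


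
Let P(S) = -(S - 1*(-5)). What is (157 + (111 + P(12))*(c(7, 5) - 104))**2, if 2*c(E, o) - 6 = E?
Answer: 81144064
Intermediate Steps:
P(S) = -5 - S (P(S) = -(S + 5) = -(5 + S) = -5 - S)
c(E, o) = 3 + E/2
(157 + (111 + P(12))*(c(7, 5) - 104))**2 = (157 + (111 + (-5 - 1*12))*((3 + (1/2)*7) - 104))**2 = (157 + (111 + (-5 - 12))*((3 + 7/2) - 104))**2 = (157 + (111 - 17)*(13/2 - 104))**2 = (157 + 94*(-195/2))**2 = (157 - 9165)**2 = (-9008)**2 = 81144064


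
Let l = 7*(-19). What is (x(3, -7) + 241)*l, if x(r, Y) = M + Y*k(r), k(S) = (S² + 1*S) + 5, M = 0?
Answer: -16226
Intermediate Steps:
k(S) = 5 + S + S² (k(S) = (S² + S) + 5 = (S + S²) + 5 = 5 + S + S²)
x(r, Y) = Y*(5 + r + r²) (x(r, Y) = 0 + Y*(5 + r + r²) = Y*(5 + r + r²))
l = -133
(x(3, -7) + 241)*l = (-7*(5 + 3 + 3²) + 241)*(-133) = (-7*(5 + 3 + 9) + 241)*(-133) = (-7*17 + 241)*(-133) = (-119 + 241)*(-133) = 122*(-133) = -16226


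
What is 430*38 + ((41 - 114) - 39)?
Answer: 16228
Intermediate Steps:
430*38 + ((41 - 114) - 39) = 16340 + (-73 - 39) = 16340 - 112 = 16228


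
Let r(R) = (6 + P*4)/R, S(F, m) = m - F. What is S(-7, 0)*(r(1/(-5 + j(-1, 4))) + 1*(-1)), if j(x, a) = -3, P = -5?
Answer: 777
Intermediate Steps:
r(R) = -14/R (r(R) = (6 - 5*4)/R = (6 - 20)/R = -14/R)
S(-7, 0)*(r(1/(-5 + j(-1, 4))) + 1*(-1)) = (0 - 1*(-7))*(-14/(1/(-5 - 3)) + 1*(-1)) = (0 + 7)*(-14/(1/(-8)) - 1) = 7*(-14/(-1/8) - 1) = 7*(-14*(-8) - 1) = 7*(112 - 1) = 7*111 = 777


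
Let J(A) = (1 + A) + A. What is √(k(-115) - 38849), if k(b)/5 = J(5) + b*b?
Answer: √27331 ≈ 165.32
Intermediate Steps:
J(A) = 1 + 2*A
k(b) = 55 + 5*b² (k(b) = 5*((1 + 2*5) + b*b) = 5*((1 + 10) + b²) = 5*(11 + b²) = 55 + 5*b²)
√(k(-115) - 38849) = √((55 + 5*(-115)²) - 38849) = √((55 + 5*13225) - 38849) = √((55 + 66125) - 38849) = √(66180 - 38849) = √27331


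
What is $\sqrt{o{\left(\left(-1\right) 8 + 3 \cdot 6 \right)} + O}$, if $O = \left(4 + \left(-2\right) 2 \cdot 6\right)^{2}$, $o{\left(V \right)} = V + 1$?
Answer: $\sqrt{411} \approx 20.273$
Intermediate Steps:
$o{\left(V \right)} = 1 + V$
$O = 400$ ($O = \left(4 - 24\right)^{2} = \left(-20\right)^{2} = 400$)
$\sqrt{o{\left(\left(-1\right) 8 + 3 \cdot 6 \right)} + O} = \sqrt{\left(1 + \left(\left(-1\right) 8 + 3 \cdot 6\right)\right) + 400} = \sqrt{\left(1 + \left(-8 + 18\right)\right) + 400} = \sqrt{\left(1 + 10\right) + 400} = \sqrt{11 + 400} = \sqrt{411}$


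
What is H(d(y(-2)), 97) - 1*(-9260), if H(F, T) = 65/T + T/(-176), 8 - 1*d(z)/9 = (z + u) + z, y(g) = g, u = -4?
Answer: 158088751/17072 ≈ 9260.1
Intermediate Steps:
d(z) = 108 - 18*z (d(z) = 72 - 9*((z - 4) + z) = 72 - 9*((-4 + z) + z) = 72 - 9*(-4 + 2*z) = 72 + (36 - 18*z) = 108 - 18*z)
H(F, T) = 65/T - T/176 (H(F, T) = 65/T + T*(-1/176) = 65/T - T/176)
H(d(y(-2)), 97) - 1*(-9260) = (65/97 - 1/176*97) - 1*(-9260) = (65*(1/97) - 97/176) + 9260 = (65/97 - 97/176) + 9260 = 2031/17072 + 9260 = 158088751/17072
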